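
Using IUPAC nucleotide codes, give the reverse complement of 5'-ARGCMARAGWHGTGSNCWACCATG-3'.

Standard pairs A↔T, G↔C; ambiguity codes pair R↔Y, M↔K, W↔W, S↔S, H↔D, N↔N. Complement (TYCGKTYTCWDCACSNGWTGGTAC), then reverse for 5'→3'.

5′-CATGGTWGNSCACDWCTYTKGCYT-3′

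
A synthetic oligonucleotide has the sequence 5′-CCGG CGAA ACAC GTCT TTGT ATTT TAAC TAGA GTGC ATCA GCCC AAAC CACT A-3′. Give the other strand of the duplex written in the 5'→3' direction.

Pairing A↔T and G↔C gives GGCCGCTTTGTGCAGAAACATAAAATTGATCTCACGTAGTCGGGTTTGGTGAT, running 3'→5'. Reverse for the 5'→3' convention.

5'-TAGTGGTTTGGGCTGATGCACTCTAGTTAAAATACAAAGACGTGTTTCGCCGG-3'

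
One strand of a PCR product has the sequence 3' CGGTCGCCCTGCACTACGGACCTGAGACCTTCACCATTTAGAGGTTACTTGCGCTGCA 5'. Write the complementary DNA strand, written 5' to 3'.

5'-GCCAGCGGGACGTGATGCCTGGACTCTGGAAGTGGTAAATCTCCAATGAACGCGACGT-3'

The strand is given 3'→5', so its complement runs 5'→3' in the same left-to-right order: pair each base A↔T, G↔C.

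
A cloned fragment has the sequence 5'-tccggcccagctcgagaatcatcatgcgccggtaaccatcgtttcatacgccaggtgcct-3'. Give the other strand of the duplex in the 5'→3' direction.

Pairing A↔T and G↔C gives AGGCCGGGTCGAGCTCTTAGTAGTACGCGGCCATTGGTAGCAAAGTATGCGGTCCACGGA, running 3'→5'. Reverse for the 5'→3' convention.

5'-AGGCACCTGGCGTATGAAACGATGGTTACCGGCGCATGATGATTCTCGAGCTGGGCCGGA-3'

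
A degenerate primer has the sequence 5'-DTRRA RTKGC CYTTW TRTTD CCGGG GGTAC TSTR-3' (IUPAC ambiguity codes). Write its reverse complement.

Standard pairs A↔T, G↔C; ambiguity codes pair R↔Y, K↔M, W↔W, S↔S, D↔H. Complement (HAYYTYAMCGGRAAWAYAAHGGCCCCCATGASAY), then reverse for 5'→3'.

5'-YASAGTACCCCCGGHAAYAWAARGGCMAYTYYAH-3'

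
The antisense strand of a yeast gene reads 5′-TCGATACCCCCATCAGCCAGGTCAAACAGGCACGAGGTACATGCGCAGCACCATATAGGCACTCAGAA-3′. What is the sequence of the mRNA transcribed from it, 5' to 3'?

5'-UUCUGAGUGCCUAUAUGGUGCUGCGCAUGUACCUCGUGCCUGUUUGACCUGGCUGAUGGGGGUAUCGA-3'

The mRNA has the sequence of the coding strand (reverse complement of the template) with T→U. Reverse complement of TCGATACCCCCATCAGCCAGGTCAAACAGGCACGAGGTACATGCGCAGCACCATATAGGCACTCAGAA is TTCTGAGTGCCTATATGGTGCTGCGCATGTACCTCGTGCCTGTTTGACCTGGCTGATGGGGGTATCGA; then T→U.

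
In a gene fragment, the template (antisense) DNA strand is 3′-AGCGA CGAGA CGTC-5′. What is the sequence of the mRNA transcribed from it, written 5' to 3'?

Reading the template 3'→5' as shown, RNA polymerase pairs each base (A→U, T→A, G↔C) to build mRNA 5'→3' directly.

5'-UCGCUGCUCUGCAG-3'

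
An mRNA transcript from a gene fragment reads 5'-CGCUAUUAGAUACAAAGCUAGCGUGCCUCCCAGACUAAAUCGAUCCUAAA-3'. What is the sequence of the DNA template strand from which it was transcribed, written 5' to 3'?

5'-TTTAGGATCGATTTAGTCTGGGAGGCACGCTAGCTTTGTATCTAATAGCG-3'

Replace U with T to get the coding DNA strand: CGCTATTAGATACAAAGCTAGCGTGCCTCCCAGACTAAATCGATCCTAAA. The template strand is its reverse complement (complement GCGATAATCTATGTTTCGATCGCACGGAGGGTCTGATTTAGCTAGGATTT, then reverse).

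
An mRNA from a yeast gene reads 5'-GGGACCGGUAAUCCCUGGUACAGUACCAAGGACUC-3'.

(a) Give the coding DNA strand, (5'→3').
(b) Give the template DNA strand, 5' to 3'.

(a) 5′-GGGACCGGTAATCCCTGGTACAGTACCAAGGACTC-3′
(b) 5'-GAGTCCTTGGTACTGTACCAGGGATTACCGGTCCC-3'

(a) The coding strand matches the mRNA with U→T.
(b) The template strand is the reverse complement of the coding strand.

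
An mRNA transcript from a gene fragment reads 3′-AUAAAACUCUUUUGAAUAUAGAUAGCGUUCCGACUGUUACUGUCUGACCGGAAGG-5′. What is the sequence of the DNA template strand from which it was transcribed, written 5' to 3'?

Written 5'→3' the mRNA is GGAAGGCCAGUCUGUCAUUGUCAGCCUUGCGAUAGAUAUAAGUUUUCUCAAAAUA, so the coding DNA strand is GGAAGGCCAGTCTGTCATTGTCAGCCTTGCGATAGATATAAGTTTTCTCAAAATA. The template is its reverse complement.

5'-TATTTTGAGAAAACTTATATCTATCGCAAGGCTGACAATGACAGACTGGCCTTCC-3'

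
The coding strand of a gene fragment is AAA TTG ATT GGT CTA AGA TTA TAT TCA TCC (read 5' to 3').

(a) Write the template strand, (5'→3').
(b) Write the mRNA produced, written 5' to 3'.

(a) 5′-GGATGAATATAATCTTAGACCAATCAATTT-3′
(b) 5'-AAAUUGAUUGGUCUAAGAUUAUAUUCAUCC-3'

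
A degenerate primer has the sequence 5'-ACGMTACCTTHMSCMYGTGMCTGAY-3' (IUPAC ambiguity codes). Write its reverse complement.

Standard pairs A↔T, G↔C; ambiguity codes pair Y↔R, M↔K, S↔S, H↔D. Complement (TGCKATGGAADKSGKRCACKGACTR), then reverse for 5'→3'.

5'-RTCAGKCACRKGSKDAAGGTAKCGT-3'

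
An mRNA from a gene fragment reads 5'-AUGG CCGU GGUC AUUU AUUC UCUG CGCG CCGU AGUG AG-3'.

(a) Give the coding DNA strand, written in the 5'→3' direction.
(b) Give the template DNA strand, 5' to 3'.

(a) The coding strand matches the mRNA with U→T.
(b) The template strand is the reverse complement of the coding strand.

(a) 5'-ATGGCCGTGGTCATTTATTCTCTGCGCGCCGTAGTGAG-3'
(b) 5′-CTCACTACGGCGCGCAGAGAATAAATGACCACGGCCAT-3′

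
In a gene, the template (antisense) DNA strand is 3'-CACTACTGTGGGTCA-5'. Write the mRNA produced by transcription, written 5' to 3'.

5'-GUGAUGACACCCAGU-3'

Reading the template 3'→5' as shown, RNA polymerase pairs each base (A→U, T→A, G↔C) to build mRNA 5'→3' directly.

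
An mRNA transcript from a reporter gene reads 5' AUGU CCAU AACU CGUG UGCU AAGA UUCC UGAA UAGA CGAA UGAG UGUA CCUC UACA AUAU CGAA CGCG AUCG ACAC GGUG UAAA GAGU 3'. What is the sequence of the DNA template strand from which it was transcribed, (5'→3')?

5'-ACTCTTTACACCGTGTCGATCGCGTTCGATATTGTAGAGGTACACTCATTCGTCTATTCAGGAATCTTAGCACACGAGTTATGGACAT-3'

Replace U with T to get the coding DNA strand: ATGTCCATAACTCGTGTGCTAAGATTCCTGAATAGACGAATGAGTGTACCTCTACAATATCGAACGCGATCGACACGGTGTAAAGAGT. The template strand is its reverse complement (complement TACAGGTATTGAGCACACGATTCTAAGGACTTATCTGCTTACTCACATGGAGATGTTATAGCTTGCGCTAGCTGTGCCACATTTCTCA, then reverse).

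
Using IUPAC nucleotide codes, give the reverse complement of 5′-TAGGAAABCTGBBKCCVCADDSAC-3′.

Standard pairs A↔T, G↔C; ambiguity codes pair K↔M, S↔S, B↔V, D↔H. Complement (ATCCTTTVGACVVMGGBGTHHSTG), then reverse for 5'→3'.

5′-GTSHHTGBGGMVVCAGVTTTCCTA-3′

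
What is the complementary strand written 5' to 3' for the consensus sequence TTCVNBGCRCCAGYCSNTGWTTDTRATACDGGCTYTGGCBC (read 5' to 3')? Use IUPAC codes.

5'-GVGCCARAGCCHGTATYAHAAWCANSGRCTGGYGCVNBGAA-3'

Standard pairs A↔T, G↔C; ambiguity codes pair R↔Y, W↔W, S↔S, B↔V, D↔H, N↔N. Complement (AAGBNVCGYGGTCRGSNACWAAHAYTATGHCCGARACCGVG), then reverse for 5'→3'.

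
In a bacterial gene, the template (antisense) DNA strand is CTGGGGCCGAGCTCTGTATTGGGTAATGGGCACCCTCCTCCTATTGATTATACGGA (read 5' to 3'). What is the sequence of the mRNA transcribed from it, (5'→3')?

RNA polymerase reads the template 3'→5' and synthesizes mRNA 5'→3' by base-pairing (A→U, T→A, G↔C). The complement of the template is GACCCCGGCTCGAGACATAACCCATTACCCGTGGGAGGAGGATAACTAATATGCCT; antiparallel, so 5'→3' the coding strand is TCCGTATAATCAATAGGAGGAGGGTGCCCATTACCCAATACAGAGCTCGGCCCCAG. Replace T with U for the mRNA.

5'-UCCGUAUAAUCAAUAGGAGGAGGGUGCCCAUUACCCAAUACAGAGCUCGGCCCCAG-3'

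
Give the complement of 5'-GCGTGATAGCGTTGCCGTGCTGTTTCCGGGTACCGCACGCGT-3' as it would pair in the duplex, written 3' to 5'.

3'-CGCACTATCGCAACGGCACGACAAAGGCCCATGGCGTGCGCA-5'

Base-pairing A↔T, G↔C gives the complement. The complementary strand is antiparallel, so paired with a 5'→3' strand it runs 3'→5'.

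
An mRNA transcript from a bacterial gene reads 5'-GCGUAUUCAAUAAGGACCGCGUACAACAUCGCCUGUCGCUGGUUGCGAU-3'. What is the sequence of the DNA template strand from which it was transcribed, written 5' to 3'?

5'-ATCGCAACCAGCGACAGGCGATGTTGTACGCGGTCCTTATTGAATACGC-3'

Replace U with T to get the coding DNA strand: GCGTATTCAATAAGGACCGCGTACAACATCGCCTGTCGCTGGTTGCGAT. The template strand is its reverse complement (complement CGCATAAGTTATTCCTGGCGCATGTTGTAGCGGACAGCGACCAACGCTA, then reverse).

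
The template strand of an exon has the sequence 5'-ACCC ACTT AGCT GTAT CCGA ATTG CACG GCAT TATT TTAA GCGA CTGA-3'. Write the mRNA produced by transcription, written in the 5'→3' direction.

5'-UCAGUCGCUUAAAAUAAUGCCGUGCAAUUCGGAUACAGCUAAGUGGGU-3'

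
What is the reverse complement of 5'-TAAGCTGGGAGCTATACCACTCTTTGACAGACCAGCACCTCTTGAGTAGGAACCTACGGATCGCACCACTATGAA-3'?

Reading the sequence 3'→5' and pairing each base (A↔T, G↔C) gives the reverse complement directly.

5'-TTCATAGTGGTGCGATCCGTAGGTTCCTACTCAAGAGGTGCTGGTCTGTCAAAGAGTGGTATAGCTCCCAGCTTA-3'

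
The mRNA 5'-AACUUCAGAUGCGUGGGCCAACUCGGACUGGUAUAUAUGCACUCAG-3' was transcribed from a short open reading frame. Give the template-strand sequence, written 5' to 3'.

5'-CTGAGTGCATATATACCAGTCCGAGTTGGCCCACGCATCTGAAGTT-3'

Replace U with T to get the coding DNA strand: AACTTCAGATGCGTGGGCCAACTCGGACTGGTATATATGCACTCAG. The template strand is its reverse complement (complement TTGAAGTCTACGCACCCGGTTGAGCCTGACCATATATACGTGAGTC, then reverse).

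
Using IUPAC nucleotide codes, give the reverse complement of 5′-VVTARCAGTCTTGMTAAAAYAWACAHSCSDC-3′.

Standard pairs A↔T, G↔C; ambiguity codes pair R↔Y, M↔K, W↔W, S↔S, D↔H, V↔B. Complement (BBATYGTCAGAACKATTTTRTWTGTDSGSHG), then reverse for 5'→3'.

5'-GHSGSDTGTWTRTTTTAKCAAGACTGYTABB-3'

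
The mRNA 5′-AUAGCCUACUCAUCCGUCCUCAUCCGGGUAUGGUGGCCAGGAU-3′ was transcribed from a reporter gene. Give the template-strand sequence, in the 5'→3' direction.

5'-ATCCTGGCCACCATACCCGGATGAGGACGGATGAGTAGGCTAT-3'

Replace U with T to get the coding DNA strand: ATAGCCTACTCATCCGTCCTCATCCGGGTATGGTGGCCAGGAT. The template strand is its reverse complement (complement TATCGGATGAGTAGGCAGGAGTAGGCCCATACCACCGGTCCTA, then reverse).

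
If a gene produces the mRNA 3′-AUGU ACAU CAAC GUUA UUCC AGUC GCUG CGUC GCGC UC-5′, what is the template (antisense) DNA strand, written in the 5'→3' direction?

5'-TACATGTAGTTGCAATAAGGTCAGCGACGCAGCGCGAG-3'

Written 5'→3' the mRNA is CUCGCGCUGCGUCGCUGACCUUAUUGCAACUACAUGUA, so the coding DNA strand is CTCGCGCTGCGTCGCTGACCTTATTGCAACTACATGTA. The template is its reverse complement.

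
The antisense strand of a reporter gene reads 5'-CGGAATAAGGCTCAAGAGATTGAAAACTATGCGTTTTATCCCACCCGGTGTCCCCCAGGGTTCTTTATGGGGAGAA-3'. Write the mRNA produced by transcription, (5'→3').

RNA polymerase reads the template 3'→5' and synthesizes mRNA 5'→3' by base-pairing (A→U, T→A, G↔C). The complement of the template is GCCTTATTCCGAGTTCTCTAACTTTTGATACGCAAAATAGGGTGGGCCACAGGGGGTCCCAAGAAATACCCCTCTT; antiparallel, so 5'→3' the coding strand is TTCTCCCCATAAAGAACCCTGGGGGACACCGGGTGGGATAAAACGCATAGTTTTCAATCTCTTGAGCCTTATTCCG. Replace T with U for the mRNA.

5'-UUCUCCCCAUAAAGAACCCUGGGGGACACCGGGUGGGAUAAAACGCAUAGUUUUCAAUCUCUUGAGCCUUAUUCCG-3'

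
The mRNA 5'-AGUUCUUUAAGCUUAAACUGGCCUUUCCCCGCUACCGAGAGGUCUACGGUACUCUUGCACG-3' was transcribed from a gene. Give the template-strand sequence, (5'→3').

5'-CGTGCAAGAGTACCGTAGACCTCTCGGTAGCGGGGAAAGGCCAGTTTAAGCTTAAAGAACT-3'

Replace U with T to get the coding DNA strand: AGTTCTTTAAGCTTAAACTGGCCTTTCCCCGCTACCGAGAGGTCTACGGTACTCTTGCACG. The template strand is its reverse complement (complement TCAAGAAATTCGAATTTGACCGGAAAGGGGCGATGGCTCTCCAGATGCCATGAGAACGTGC, then reverse).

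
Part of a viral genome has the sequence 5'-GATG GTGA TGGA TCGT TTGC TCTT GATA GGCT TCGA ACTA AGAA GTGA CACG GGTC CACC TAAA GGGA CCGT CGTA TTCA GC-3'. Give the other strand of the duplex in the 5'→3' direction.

Pairing A↔T and G↔C gives CTACCACTACCTAGCAAACGAGAACTATCCGAAGCTTGATTCTTCACTGTGCCCAGGTGGATTTCCCTGGCAGCATAAGTCG, running 3'→5'. Reverse for the 5'→3' convention.

5'-GCTGAATACGACGGTCCCTTTAGGTGGACCCGTGTCACTTCTTAGTTCGAAGCCTATCAAGAGCAAACGATCCATCACCATC-3'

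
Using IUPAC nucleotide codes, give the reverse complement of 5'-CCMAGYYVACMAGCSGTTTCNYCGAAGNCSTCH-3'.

Standard pairs A↔T, G↔C; ambiguity codes pair Y↔R, M↔K, S↔S, H↔D, V↔B, N↔N. Complement (GGKTCRRBTGKTCGSCAAAGNRGCTTCNGSAGD), then reverse for 5'→3'.

5'-DGASGNCTTCGRNGAAACSGCTKGTBRRCTKGG-3'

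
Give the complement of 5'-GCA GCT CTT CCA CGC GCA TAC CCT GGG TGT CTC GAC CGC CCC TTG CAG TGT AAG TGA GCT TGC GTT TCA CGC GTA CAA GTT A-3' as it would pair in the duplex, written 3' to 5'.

Base-pairing A↔T, G↔C gives the complement. The complementary strand is antiparallel, so paired with a 5'→3' strand it runs 3'→5'.

3'-CGTCGAGAAGGTGCGCGTATGGGACCCACAGAGCTGGCGGGGAACGTCACATTCACTCGAACGCAAAGTGCGCATGTTCAAT-5'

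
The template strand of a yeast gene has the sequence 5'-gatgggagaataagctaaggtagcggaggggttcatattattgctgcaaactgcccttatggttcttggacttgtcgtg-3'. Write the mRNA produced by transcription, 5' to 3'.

5'-CACGACAAGUCCAAGAACCAUAAGGGCAGUUUGCAGCAAUAAUAUGAACCCCUCCGCUACCUUAGCUUAUUCUCCCAUC-3'

RNA polymerase reads the template 3'→5' and synthesizes mRNA 5'→3' by base-pairing (A→U, T→A, G↔C). The complement of the template is CTACCCTCTTATTCGATTCCATCGCCTCCCCAAGTATAATAACGACGTTTGACGGGAATACCAAGAACCTGAACAGCAC; antiparallel, so 5'→3' the coding strand is CACGACAAGTCCAAGAACCATAAGGGCAGTTTGCAGCAATAATATGAACCCCTCCGCTACCTTAGCTTATTCTCCCATC. Replace T with U for the mRNA.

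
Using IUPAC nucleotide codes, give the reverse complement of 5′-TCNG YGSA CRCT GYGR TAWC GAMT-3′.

5'-AKTCGWTAYCRCAGYGTSCRCNGA-3'

Standard pairs A↔T, G↔C; ambiguity codes pair R↔Y, M↔K, W↔W, S↔S, N↔N. Complement (AGNCRCSTGYGACRCYATWGCTKA), then reverse for 5'→3'.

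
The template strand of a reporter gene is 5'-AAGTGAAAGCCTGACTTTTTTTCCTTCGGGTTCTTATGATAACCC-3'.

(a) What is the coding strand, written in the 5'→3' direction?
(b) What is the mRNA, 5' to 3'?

(a) The coding strand is the reverse complement of the template: complement TTCACTTTCGGACTGAAAAAAAGGAAGCCCAAGAATACTATTGGG, then reverse.
(b) mRNA has the coding-strand sequence with T→U.

(a) 5′-GGGTTATCATAAGAACCCGAAGGAAAAAAAGTCAGGCTTTCACTT-3′
(b) 5′-GGGUUAUCAUAAGAACCCGAAGGAAAAAAAGUCAGGCUUUCACUU-3′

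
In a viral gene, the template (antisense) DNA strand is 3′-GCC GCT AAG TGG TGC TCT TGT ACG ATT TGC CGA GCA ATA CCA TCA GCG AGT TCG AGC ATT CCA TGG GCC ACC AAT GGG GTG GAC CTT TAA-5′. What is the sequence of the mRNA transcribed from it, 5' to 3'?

5′-CGGCGAUUCACCACGAGAACAUGCUAAACGGCUCGUUAUGGUAGUCGCUCAAGCUCGUAAGGUACCCGGUGGUUACCCCACCUGGAAAUU-3′

Reading the template 3'→5' as shown, RNA polymerase pairs each base (A→U, T→A, G↔C) to build mRNA 5'→3' directly.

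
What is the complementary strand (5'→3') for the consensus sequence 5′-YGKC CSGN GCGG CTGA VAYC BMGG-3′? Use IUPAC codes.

5'-CCKVGRTBTCAGCCGCNCSGGMCR-3'

Standard pairs A↔T, G↔C; ambiguity codes pair Y↔R, M↔K, S↔S, B↔V, N↔N. Complement (RCMGGSCNCGCCGACTBTRGVKCC), then reverse for 5'→3'.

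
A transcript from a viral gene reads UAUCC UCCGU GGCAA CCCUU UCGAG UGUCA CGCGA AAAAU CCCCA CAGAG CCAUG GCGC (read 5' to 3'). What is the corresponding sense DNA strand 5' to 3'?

The coding DNA strand has the same 5'→3' sequence as the mRNA with U replaced by T.

5'-TATCCTCCGTGGCAACCCTTTCGAGTGTCACGCGAAAAATCCCCACAGAGCCATGGCGC-3'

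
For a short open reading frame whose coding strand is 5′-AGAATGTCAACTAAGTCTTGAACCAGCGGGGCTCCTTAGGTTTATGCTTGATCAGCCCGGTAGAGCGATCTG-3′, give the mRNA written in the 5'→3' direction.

5'-AGAAUGUCAACUAAGUCUUGAACCAGCGGGGCUCCUUAGGUUUAUGCUUGAUCAGCCCGGUAGAGCGAUCUG-3'

The mRNA is synthesized from the template strand, so it matches the coding strand with T replaced by U.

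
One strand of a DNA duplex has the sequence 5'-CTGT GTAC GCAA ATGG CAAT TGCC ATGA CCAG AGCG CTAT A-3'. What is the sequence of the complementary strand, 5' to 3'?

The complement of CTGTGTACGCAAATGGCAATTGCCATGACCAGAGCGCTATA is GACACATGCGTTTACCGTTAACGGTACTGGTCTCGCGATAT (A↔T, G↔C). DNA strands are antiparallel, so the complementary strand runs 3'→5'; reversing gives the 5'→3' form.

5'-TATAGCGCTCTGGTCATGGCAATTGCCATTTGCGTACACAG-3'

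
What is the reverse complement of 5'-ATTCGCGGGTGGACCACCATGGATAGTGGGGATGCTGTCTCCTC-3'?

Complement each base (A↔T, G↔C): TAAGCGCCCACCTGGTGGTACCTATCACCCCTACGACAGAGGAG. Then reverse.

5′-GAGGAGACAGCATCCCCACTATCCATGGTGGTCCACCCGCGAAT-3′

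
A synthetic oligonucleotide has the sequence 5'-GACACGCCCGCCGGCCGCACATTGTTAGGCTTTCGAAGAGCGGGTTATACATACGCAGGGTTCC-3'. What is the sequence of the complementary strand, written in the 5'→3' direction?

The complement of GACACGCCCGCCGGCCGCACATTGTTAGGCTTTCGAAGAGCGGGTTATACATACGCAGGGTTCC is CTGTGCGGGCGGCCGGCGTGTAACAATCCGAAAGCTTCTCGCCCAATATGTATGCGTCCCAAGG (A↔T, G↔C). DNA strands are antiparallel, so the complementary strand runs 3'→5'; reversing gives the 5'→3' form.

5'-GGAACCCTGCGTATGTATAACCCGCTCTTCGAAAGCCTAACAATGTGCGGCCGGCGGGCGTGTC-3'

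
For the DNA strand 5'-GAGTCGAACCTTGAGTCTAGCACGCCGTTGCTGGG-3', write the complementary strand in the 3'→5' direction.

3'-CTCAGCTTGGAACTCAGATCGTGCGGCAACGACCC-5'

Base-pairing A↔T, G↔C gives the complement. The complementary strand is antiparallel, so paired with a 5'→3' strand it runs 3'→5'.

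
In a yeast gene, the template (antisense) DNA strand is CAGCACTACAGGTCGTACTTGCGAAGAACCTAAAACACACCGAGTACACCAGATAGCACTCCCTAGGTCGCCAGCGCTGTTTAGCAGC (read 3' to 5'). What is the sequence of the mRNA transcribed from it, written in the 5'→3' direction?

Reading the template 3'→5' as shown, RNA polymerase pairs each base (A→U, T→A, G↔C) to build mRNA 5'→3' directly.

5'-GUCGUGAUGUCCAGCAUGAACGCUUCUUGGAUUUUGUGUGGCUCAUGUGGUCUAUCGUGAGGGAUCCAGCGGUCGCGACAAAUCGUCG-3'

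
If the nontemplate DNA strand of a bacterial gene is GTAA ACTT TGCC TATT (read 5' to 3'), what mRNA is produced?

mRNA has the coding-strand sequence with U in place of T.

5'-GUAAACUUUGCCUAUU-3'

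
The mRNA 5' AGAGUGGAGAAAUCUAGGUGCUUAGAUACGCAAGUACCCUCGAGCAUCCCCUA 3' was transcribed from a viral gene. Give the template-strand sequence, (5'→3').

Replace U with T to get the coding DNA strand: AGAGTGGAGAAATCTAGGTGCTTAGATACGCAAGTACCCTCGAGCATCCCCTA. The template strand is its reverse complement (complement TCTCACCTCTTTAGATCCACGAATCTATGCGTTCATGGGAGCTCGTAGGGGAT, then reverse).

5'-TAGGGGATGCTCGAGGGTACTTGCGTATCTAAGCACCTAGATTTCTCCACTCT-3'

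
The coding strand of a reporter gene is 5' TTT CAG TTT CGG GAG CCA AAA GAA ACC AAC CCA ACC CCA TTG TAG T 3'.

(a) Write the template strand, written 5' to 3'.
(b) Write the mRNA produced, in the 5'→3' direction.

(a) 5'-ACTACAATGGGGTTGGGTTGGTTTCTTTTGGCTCCCGAAACTGAAA-3'
(b) 5'-UUUCAGUUUCGGGAGCCAAAAGAAACCAACCCAACCCCAUUGUAGU-3'

(a) The template strand is the reverse complement of the coding strand: complement AAAGTCAAAGCCCTCGGTTTTCTTTGGTTGGGTTGGGGTAACATCA, then reverse.
(b) mRNA matches the coding strand with T→U.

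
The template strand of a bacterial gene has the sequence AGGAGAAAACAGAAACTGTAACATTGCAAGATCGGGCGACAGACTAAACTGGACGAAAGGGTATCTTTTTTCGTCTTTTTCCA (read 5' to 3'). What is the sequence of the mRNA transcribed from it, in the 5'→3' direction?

5'-UGGAAAAAGACGAAAAAAGAUACCCUUUCGUCCAGUUUAGUCUGUCGCCCGAUCUUGCAAUGUUACAGUUUCUGUUUUCUCCU-3'

The mRNA has the sequence of the coding strand (reverse complement of the template) with T→U. Reverse complement of AGGAGAAAACAGAAACTGTAACATTGCAAGATCGGGCGACAGACTAAACTGGACGAAAGGGTATCTTTTTTCGTCTTTTTCCA is TGGAAAAAGACGAAAAAAGATACCCTTTCGTCCAGTTTAGTCTGTCGCCCGATCTTGCAATGTTACAGTTTCTGTTTTCTCCT; then T→U.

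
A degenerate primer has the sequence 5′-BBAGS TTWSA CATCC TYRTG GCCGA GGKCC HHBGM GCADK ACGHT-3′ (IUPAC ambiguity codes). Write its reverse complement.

5'-ADCGTMHTGCKCVDDGGMCCTCGGCCAYRAGGATGTSWAASCTVV-3'

Standard pairs A↔T, G↔C; ambiguity codes pair R↔Y, M↔K, W↔W, S↔S, B↔V, D↔H. Complement (VVTCSAAWSTGTAGGARYACCGGCTCCMGGDDVCKCGTHMTGCDA), then reverse for 5'→3'.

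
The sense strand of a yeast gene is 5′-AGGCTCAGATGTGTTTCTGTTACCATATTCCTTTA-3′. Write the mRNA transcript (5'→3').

5′-AGGCUCAGAUGUGUUUCUGUUACCAUAUUCCUUUA-3′

The mRNA is synthesized from the template strand, so it matches the coding strand with T replaced by U.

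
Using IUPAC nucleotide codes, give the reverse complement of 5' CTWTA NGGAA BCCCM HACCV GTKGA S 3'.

5'-STCMACBGGTDKGGGVTTCCNTAWAG-3'

Standard pairs A↔T, G↔C; ambiguity codes pair M↔K, W↔W, S↔S, B↔V, H↔D, N↔N. Complement (GAWATNCCTTVGGGKDTGGBCAMCTS), then reverse for 5'→3'.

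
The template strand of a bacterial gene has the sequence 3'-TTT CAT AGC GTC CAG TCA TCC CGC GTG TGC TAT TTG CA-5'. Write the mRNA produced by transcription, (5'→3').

5'-AAAGUAUCGCAGGUCAGUAGGGCGCACACGAUAAACGU-3'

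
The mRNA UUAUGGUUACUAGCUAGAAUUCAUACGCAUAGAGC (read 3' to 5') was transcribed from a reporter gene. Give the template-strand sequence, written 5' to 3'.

Written 5'→3' the mRNA is CGAGAUACGCAUACUUAAGAUCGAUCAUUGGUAUU, so the coding DNA strand is CGAGATACGCATACTTAAGATCGATCATTGGTATT. The template is its reverse complement.

5'-AATACCAATGATCGATCTTAAGTATGCGTATCTCG-3'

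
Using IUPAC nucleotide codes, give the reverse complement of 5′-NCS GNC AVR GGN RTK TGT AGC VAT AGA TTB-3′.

5'-VAATCTATBGCTACAMAYNCCYBTGNCSGN-3'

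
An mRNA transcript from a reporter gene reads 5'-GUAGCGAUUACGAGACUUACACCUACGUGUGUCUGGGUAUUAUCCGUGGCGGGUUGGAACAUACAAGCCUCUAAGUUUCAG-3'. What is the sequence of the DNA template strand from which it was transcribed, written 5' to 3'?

5'-CTGAAACTTAGAGGCTTGTATGTTCCAACCCGCCACGGATAATACCCAGACACACGTAGGTGTAAGTCTCGTAATCGCTAC-3'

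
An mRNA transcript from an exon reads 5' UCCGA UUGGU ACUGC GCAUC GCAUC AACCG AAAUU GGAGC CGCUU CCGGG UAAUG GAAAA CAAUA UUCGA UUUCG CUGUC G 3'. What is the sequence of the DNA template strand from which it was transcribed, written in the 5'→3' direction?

5′-CGACAGCGAAATCGAATATTGTTTTCCATTACCCGGAAGCGGCTCCAATTTCGGTTGATGCGATGCGCAGTACCAATCGGA-3′

Replace U with T to get the coding DNA strand: TCCGATTGGTACTGCGCATCGCATCAACCGAAATTGGAGCCGCTTCCGGGTAATGGAAAACAATATTCGATTTCGCTGTCG. The template strand is its reverse complement (complement AGGCTAACCATGACGCGTAGCGTAGTTGGCTTTAACCTCGGCGAAGGCCCATTACCTTTTGTTATAAGCTAAAGCGACAGC, then reverse).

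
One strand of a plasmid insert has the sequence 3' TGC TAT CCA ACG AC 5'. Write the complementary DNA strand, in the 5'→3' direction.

5′-ACGATAGGTTGCTG-3′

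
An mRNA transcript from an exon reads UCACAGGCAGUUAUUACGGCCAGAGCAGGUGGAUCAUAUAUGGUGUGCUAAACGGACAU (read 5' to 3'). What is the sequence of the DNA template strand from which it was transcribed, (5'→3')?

Replace U with T to get the coding DNA strand: TCACAGGCAGTTATTACGGCCAGAGCAGGTGGATCATATATGGTGTGCTAAACGGACAT. The template strand is its reverse complement (complement AGTGTCCGTCAATAATGCCGGTCTCGTCCACCTAGTATATACCACACGATTTGCCTGTA, then reverse).

5'-ATGTCCGTTTAGCACACCATATATGATCCACCTGCTCTGGCCGTAATAACTGCCTGTGA-3'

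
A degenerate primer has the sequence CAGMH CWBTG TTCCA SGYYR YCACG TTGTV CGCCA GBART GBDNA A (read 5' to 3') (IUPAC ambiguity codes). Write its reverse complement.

5′-TTNHVCAYTVCTGGCGBACAACGTGRYRRCSTGGAACAVWGDKCTG-3′

Standard pairs A↔T, G↔C; ambiguity codes pair R↔Y, M↔K, W↔W, S↔S, B↔V, D↔H, N↔N. Complement (GTCKDGWVACAAGGTSCRRYRGTGCAACABGCGGTCVTYACVHNTT), then reverse for 5'→3'.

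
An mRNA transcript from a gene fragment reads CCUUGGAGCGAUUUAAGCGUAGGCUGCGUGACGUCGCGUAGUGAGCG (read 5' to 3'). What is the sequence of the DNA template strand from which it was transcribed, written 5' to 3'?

5'-CGCTCACTACGCGACGTCACGCAGCCTACGCTTAAATCGCTCCAAGG-3'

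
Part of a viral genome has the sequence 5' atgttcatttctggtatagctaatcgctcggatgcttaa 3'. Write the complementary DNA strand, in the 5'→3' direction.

5'-TTAAGCATCCGAGCGATTAGCTATACCAGAAATGAACAT-3'

Pairing A↔T and G↔C gives TACAAGTAAAGACCATATCGATTAGCGAGCCTACGAATT, running 3'→5'. Reverse for the 5'→3' convention.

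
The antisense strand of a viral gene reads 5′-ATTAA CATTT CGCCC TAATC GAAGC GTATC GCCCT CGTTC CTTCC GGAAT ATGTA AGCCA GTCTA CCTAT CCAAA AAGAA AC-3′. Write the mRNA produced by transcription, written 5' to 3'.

5'-GUUUCUUUUUGGAUAGGUAGACUGGCUUACAUAUUCCGGAAGGAACGAGGGCGAUACGCUUCGAUUAGGGCGAAAUGUUAAU-3'

The mRNA has the sequence of the coding strand (reverse complement of the template) with T→U. Reverse complement of ATTAACATTTCGCCCTAATCGAAGCGTATCGCCCTCGTTCCTTCCGGAATATGTAAGCCAGTCTACCTATCCAAAAAGAAAC is GTTTCTTTTTGGATAGGTAGACTGGCTTACATATTCCGGAAGGAACGAGGGCGATACGCTTCGATTAGGGCGAAATGTTAAT; then T→U.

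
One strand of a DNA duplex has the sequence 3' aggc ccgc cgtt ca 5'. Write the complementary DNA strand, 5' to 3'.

5'-TCCGGGCGGCAAGT-3'

The strand is given 3'→5', so its complement runs 5'→3' in the same left-to-right order: pair each base A↔T, G↔C.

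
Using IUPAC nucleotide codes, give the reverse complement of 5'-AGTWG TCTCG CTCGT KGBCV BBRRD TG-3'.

Standard pairs A↔T, G↔C; ambiguity codes pair R↔Y, K↔M, W↔W, B↔V, D↔H. Complement (TCAWCAGAGCGAGCAMCVGBVVYYHAC), then reverse for 5'→3'.

5'-CAHYYVVBGVCMACGAGCGAGACWACT-3'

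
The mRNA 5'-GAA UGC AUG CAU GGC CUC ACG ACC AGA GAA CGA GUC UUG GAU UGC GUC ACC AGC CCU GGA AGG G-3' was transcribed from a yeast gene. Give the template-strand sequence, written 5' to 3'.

5'-CCCTTCCAGGGCTGGTGACGCAATCCAAGACTCGTTCTCTGGTCGTGAGGCCATGCATGCATTC-3'

Replace U with T to get the coding DNA strand: GAATGCATGCATGGCCTCACGACCAGAGAACGAGTCTTGGATTGCGTCACCAGCCCTGGAAGGG. The template strand is its reverse complement (complement CTTACGTACGTACCGGAGTGCTGGTCTCTTGCTCAGAACCTAACGCAGTGGTCGGGACCTTCCC, then reverse).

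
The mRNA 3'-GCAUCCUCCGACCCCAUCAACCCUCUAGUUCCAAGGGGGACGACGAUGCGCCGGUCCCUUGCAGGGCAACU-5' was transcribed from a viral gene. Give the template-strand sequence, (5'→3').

5'-CGTAGGAGGCTGGGGTAGTTGGGAGATCAAGGTTCCCCCTGCTGCTACGCGGCCAGGGAACGTCCCGTTGA-3'

Written 5'→3' the mRNA is UCAACGGGACGUUCCCUGGCCGCGUAGCAGCAGGGGGAACCUUGAUCUCCCAACUACCCCAGCCUCCUACG, so the coding DNA strand is TCAACGGGACGTTCCCTGGCCGCGTAGCAGCAGGGGGAACCTTGATCTCCCAACTACCCCAGCCTCCTACG. The template is its reverse complement.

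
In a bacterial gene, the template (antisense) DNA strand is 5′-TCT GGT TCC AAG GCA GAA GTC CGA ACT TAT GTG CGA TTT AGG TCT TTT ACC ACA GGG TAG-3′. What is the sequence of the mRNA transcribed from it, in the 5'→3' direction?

The mRNA has the sequence of the coding strand (reverse complement of the template) with T→U. Reverse complement of TCTGGTTCCAAGGCAGAAGTCCGAACTTATGTGCGATTTAGGTCTTTTACCACAGGGTAG is CTACCCTGTGGTAAAAGACCTAAATCGCACATAAGTTCGGACTTCTGCCTTGGAACCAGA; then T→U.

5'-CUACCCUGUGGUAAAAGACCUAAAUCGCACAUAAGUUCGGACUUCUGCCUUGGAACCAGA-3'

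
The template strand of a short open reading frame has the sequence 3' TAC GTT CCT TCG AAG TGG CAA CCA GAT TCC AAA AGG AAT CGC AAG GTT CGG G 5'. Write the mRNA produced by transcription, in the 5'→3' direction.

Reading the template 3'→5' as shown, RNA polymerase pairs each base (A→U, T→A, G↔C) to build mRNA 5'→3' directly.

5'-AUGCAAGGAAGCUUCACCGUUGGUCUAAGGUUUUCCUUAGCGUUCCAAGCCC-3'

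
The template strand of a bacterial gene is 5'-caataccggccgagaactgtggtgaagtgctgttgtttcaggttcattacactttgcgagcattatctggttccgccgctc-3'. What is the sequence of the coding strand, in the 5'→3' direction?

5′-GAGCGGCGGAACCAGATAATGCTCGCAAAGTGTAATGAACCTGAAACAACAGCACTTCACCACAGTTCTCGGCCGGTATTG-3′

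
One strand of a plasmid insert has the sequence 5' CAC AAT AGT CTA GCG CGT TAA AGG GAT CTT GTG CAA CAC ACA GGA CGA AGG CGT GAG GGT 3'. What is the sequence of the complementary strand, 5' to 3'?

5'-ACCCTCACGCCTTCGTCCTGTGTGTTGCACAAGATCCCTTTAACGCGCTAGACTATTGTG-3'

Pairing A↔T and G↔C gives GTGTTATCAGATCGCGCAATTTCCCTAGAACACGTTGTGTGTCCTGCTTCCGCACTCCCA, running 3'→5'. Reverse for the 5'→3' convention.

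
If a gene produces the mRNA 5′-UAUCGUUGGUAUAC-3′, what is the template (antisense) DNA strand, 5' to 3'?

5′-GTATACCAACGATA-3′

Replace U with T to get the coding DNA strand: TATCGTTGGTATAC. The template strand is its reverse complement (complement ATAGCAACCATATG, then reverse).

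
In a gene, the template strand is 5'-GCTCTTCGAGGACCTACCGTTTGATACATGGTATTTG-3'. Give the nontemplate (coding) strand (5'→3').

The coding strand is complementary and antiparallel to the template: take the complement (A↔T, G↔C) and reverse.

5'-CAAATACCATGTATCAAACGGTAGGTCCTCGAAGAGC-3'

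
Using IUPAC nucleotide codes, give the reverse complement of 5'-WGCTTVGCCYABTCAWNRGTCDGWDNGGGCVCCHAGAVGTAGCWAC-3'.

5'-GTWGCTACBTCTDGGBGCCCNHWCHGACYNWTGAVTRGGCBAAGCW-3'

Standard pairs A↔T, G↔C; ambiguity codes pair R↔Y, W↔W, B↔V, D↔H, N↔N. Complement (WCGAABCGGRTVAGTWNYCAGHCWHNCCCGBGGDTCTBCATCGWTG), then reverse for 5'→3'.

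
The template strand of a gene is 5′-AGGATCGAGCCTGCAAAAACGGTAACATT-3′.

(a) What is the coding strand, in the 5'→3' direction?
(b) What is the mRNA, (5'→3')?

(a) 5'-AATGTTACCGTTTTTGCAGGCTCGATCCT-3'
(b) 5'-AAUGUUACCGUUUUUGCAGGCUCGAUCCU-3'

(a) The coding strand is the reverse complement of the template: complement TCCTAGCTCGGACGTTTTTGCCATTGTAA, then reverse.
(b) mRNA has the coding-strand sequence with T→U.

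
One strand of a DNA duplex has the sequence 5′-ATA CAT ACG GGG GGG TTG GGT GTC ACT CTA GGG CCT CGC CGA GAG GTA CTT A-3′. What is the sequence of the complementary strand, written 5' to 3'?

Pairing A↔T and G↔C gives TATGTATGCCCCCCCAACCCACAGTGAGATCCCGGAGCGGCTCTCCATGAAT, running 3'→5'. Reverse for the 5'→3' convention.

5'-TAAGTACCTCTCGGCGAGGCCCTAGAGTGACACCCAACCCCCCCGTATGTAT-3'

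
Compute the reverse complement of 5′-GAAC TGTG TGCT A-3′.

5'-TAGCACACAGTTC-3'

Complement each base (A↔T, G↔C): CTTGACACACGAT. Then reverse.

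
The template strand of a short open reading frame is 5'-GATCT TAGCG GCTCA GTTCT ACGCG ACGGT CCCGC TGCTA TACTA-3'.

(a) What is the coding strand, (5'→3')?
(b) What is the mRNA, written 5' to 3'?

(a) 5'-TAGTATAGCAGCGGGACCGTCGCGTAGAACTGAGCCGCTAAGATC-3'
(b) 5'-UAGUAUAGCAGCGGGACCGUCGCGUAGAACUGAGCCGCUAAGAUC-3'

(a) The coding strand is the reverse complement of the template: complement CTAGAATCGCCGAGTCAAGATGCGCTGCCAGGGCGACGATATGAT, then reverse.
(b) mRNA has the coding-strand sequence with T→U.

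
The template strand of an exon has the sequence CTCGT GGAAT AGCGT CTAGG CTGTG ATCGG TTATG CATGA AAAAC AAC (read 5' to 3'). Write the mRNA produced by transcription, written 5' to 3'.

5'-GUUGUUUUUCAUGCAUAACCGAUCACAGCCUAGACGCUAUUCCACGAG-3'

RNA polymerase reads the template 3'→5' and synthesizes mRNA 5'→3' by base-pairing (A→U, T→A, G↔C). The complement of the template is GAGCACCTTATCGCAGATCCGACACTAGCCAATACGTACTTTTTGTTG; antiparallel, so 5'→3' the coding strand is GTTGTTTTTCATGCATAACCGATCACAGCCTAGACGCTATTCCACGAG. Replace T with U for the mRNA.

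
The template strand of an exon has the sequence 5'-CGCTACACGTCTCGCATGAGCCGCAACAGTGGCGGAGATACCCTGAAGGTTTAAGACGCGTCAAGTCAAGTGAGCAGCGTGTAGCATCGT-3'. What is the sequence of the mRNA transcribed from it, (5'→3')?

5′-ACGAUGCUACACGCUGCUCACUUGACUUGACGCGUCUUAAACCUUCAGGGUAUCUCCGCCACUGUUGCGGCUCAUGCGAGACGUGUAGCG-3′

RNA polymerase reads the template 3'→5' and synthesizes mRNA 5'→3' by base-pairing (A→U, T→A, G↔C). The complement of the template is GCGATGTGCAGAGCGTACTCGGCGTTGTCACCGCCTCTATGGGACTTCCAAATTCTGCGCAGTTCAGTTCACTCGTCGCACATCGTAGCA; antiparallel, so 5'→3' the coding strand is ACGATGCTACACGCTGCTCACTTGACTTGACGCGTCTTAAACCTTCAGGGTATCTCCGCCACTGTTGCGGCTCATGCGAGACGTGTAGCG. Replace T with U for the mRNA.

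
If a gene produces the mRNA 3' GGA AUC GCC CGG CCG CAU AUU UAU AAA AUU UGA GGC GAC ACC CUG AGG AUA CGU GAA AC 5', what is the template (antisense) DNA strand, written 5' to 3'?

5'-CCTTAGCGGGCCGGCGTATAAATATTTTAAACTCCGCTGTGGGACTCCTATGCACTTTG-3'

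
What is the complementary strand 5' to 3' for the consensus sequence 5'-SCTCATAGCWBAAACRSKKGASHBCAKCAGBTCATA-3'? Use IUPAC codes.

5'-TATGAVCTGMTGVDSTCMMSYGTTTVWGCTATGAGS-3'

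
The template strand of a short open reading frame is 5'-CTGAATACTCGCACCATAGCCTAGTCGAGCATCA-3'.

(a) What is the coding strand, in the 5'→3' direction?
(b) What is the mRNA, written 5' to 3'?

(a) 5′-TGATGCTCGACTAGGCTATGGTGCGAGTATTCAG-3′
(b) 5'-UGAUGCUCGACUAGGCUAUGGUGCGAGUAUUCAG-3'

(a) The coding strand is the reverse complement of the template: complement GACTTATGAGCGTGGTATCGGATCAGCTCGTAGT, then reverse.
(b) mRNA has the coding-strand sequence with T→U.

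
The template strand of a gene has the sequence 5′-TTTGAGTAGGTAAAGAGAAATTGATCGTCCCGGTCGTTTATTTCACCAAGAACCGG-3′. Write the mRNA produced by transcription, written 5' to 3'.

5'-CCGGUUCUUGGUGAAAUAAACGACCGGGACGAUCAAUUUCUCUUUACCUACUCAAA-3'

RNA polymerase reads the template 3'→5' and synthesizes mRNA 5'→3' by base-pairing (A→U, T→A, G↔C). The complement of the template is AAACTCATCCATTTCTCTTTAACTAGCAGGGCCAGCAAATAAAGTGGTTCTTGGCC; antiparallel, so 5'→3' the coding strand is CCGGTTCTTGGTGAAATAAACGACCGGGACGATCAATTTCTCTTTACCTACTCAAA. Replace T with U for the mRNA.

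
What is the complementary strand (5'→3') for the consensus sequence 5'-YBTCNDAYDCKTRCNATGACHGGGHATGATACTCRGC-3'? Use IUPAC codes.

5′-GCYGAGTATCATDCCCDGTCATNGYAMGHRTHNGAVR-3′

Standard pairs A↔T, G↔C; ambiguity codes pair R↔Y, K↔M, B↔V, D↔H, N↔N. Complement (RVAGNHTRHGMAYGNTACTGDCCCDTACTATGAGYCG), then reverse for 5'→3'.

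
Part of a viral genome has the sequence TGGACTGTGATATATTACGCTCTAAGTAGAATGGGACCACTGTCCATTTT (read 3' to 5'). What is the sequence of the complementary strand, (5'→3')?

5'-ACCTGACACTATATAATGCGAGATTCATCTTACCCTGGTGACAGGTAAAA-3'

The strand is given 3'→5', so its complement runs 5'→3' in the same left-to-right order: pair each base A↔T, G↔C.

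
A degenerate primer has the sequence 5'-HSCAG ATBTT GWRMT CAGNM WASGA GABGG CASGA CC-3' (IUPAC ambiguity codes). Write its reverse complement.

Standard pairs A↔T, G↔C; ambiguity codes pair R↔Y, M↔K, W↔W, S↔S, B↔V, H↔D, N↔N. Complement (DSGTCTAVAACWYKAGTCNKWTSCTCTVCCGTSCTGG), then reverse for 5'→3'.

5′-GGTCSTGCCVTCTCSTWKNCTGAKYWCAAVATCTGSD-3′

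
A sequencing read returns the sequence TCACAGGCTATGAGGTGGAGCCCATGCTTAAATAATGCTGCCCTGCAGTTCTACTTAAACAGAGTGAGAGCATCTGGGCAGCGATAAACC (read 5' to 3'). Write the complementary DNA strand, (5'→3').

5'-GGTTTATCGCTGCCCAGATGCTCTCACTCTGTTTAAGTAGAACTGCAGGGCAGCATTATTTAAGCATGGGCTCCACCTCATAGCCTGTGA-3'

Pairing A↔T and G↔C gives AGTGTCCGATACTCCACCTCGGGTACGAATTTATTACGACGGGACGTCAAGATGAATTTGTCTCACTCTCGTAGACCCGTCGCTATTTGG, running 3'→5'. Reverse for the 5'→3' convention.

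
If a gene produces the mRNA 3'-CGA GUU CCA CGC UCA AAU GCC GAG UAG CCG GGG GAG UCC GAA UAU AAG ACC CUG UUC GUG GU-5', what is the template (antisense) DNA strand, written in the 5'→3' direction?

Written 5'→3' the mRNA is UGGUGCUUGUCCCAGAAUAUAAGCCUGAGGGGGCCGAUGAGCCGUAAACUCGCACCUUGAGC, so the coding DNA strand is TGGTGCTTGTCCCAGAATATAAGCCTGAGGGGGCCGATGAGCCGTAAACTCGCACCTTGAGC. The template is its reverse complement.

5′-GCTCAAGGTGCGAGTTTACGGCTCATCGGCCCCCTCAGGCTTATATTCTGGGACAAGCACCA-3′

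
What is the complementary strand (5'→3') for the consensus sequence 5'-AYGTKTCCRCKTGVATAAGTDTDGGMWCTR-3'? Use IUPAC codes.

5'-YAGWKCCHAHACTTATBCAMGYGGAMACRT-3'

Standard pairs A↔T, G↔C; ambiguity codes pair R↔Y, M↔K, W↔W, D↔H, V↔B. Complement (TRCAMAGGYGMACBTATTCAHAHCCKWGAY), then reverse for 5'→3'.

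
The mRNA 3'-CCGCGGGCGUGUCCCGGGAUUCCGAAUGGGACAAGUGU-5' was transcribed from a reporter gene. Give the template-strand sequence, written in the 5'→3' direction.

5'-GGCGCCCGCACAGGGCCCTAAGGCTTACCCTGTTCACA-3'

Written 5'→3' the mRNA is UGUGAACAGGGUAAGCCUUAGGGCCCUGUGCGGGCGCC, so the coding DNA strand is TGTGAACAGGGTAAGCCTTAGGGCCCTGTGCGGGCGCC. The template is its reverse complement.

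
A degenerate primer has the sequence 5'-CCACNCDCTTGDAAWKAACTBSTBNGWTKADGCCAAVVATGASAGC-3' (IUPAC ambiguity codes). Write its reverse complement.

Standard pairs A↔T, G↔C; ambiguity codes pair K↔M, W↔W, S↔S, B↔V, D↔H, N↔N. Complement (GGTGNGHGAACHTTWMTTGAVSAVNCWAMTHCGGTTBBTACTSTCG), then reverse for 5'→3'.

5'-GCTSTCATBBTTGGCHTMAWCNVASVAGTTMWTTHCAAGHGNGTGG-3'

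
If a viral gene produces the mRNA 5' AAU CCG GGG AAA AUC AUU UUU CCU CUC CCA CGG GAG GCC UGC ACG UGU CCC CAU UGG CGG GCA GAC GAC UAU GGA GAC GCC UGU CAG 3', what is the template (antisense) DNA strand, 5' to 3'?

5'-CTGACAGGCGTCTCCATAGTCGTCTGCCCGCCAATGGGGACACGTGCAGGCCTCCCGTGGGAGAGGAAAAATGATTTTCCCCGGATT-3'

Replace U with T to get the coding DNA strand: AATCCGGGGAAAATCATTTTTCCTCTCCCACGGGAGGCCTGCACGTGTCCCCATTGGCGGGCAGACGACTATGGAGACGCCTGTCAG. The template strand is its reverse complement (complement TTAGGCCCCTTTTAGTAAAAAGGAGAGGGTGCCCTCCGGACGTGCACAGGGGTAACCGCCCGTCTGCTGATACCTCTGCGGACAGTC, then reverse).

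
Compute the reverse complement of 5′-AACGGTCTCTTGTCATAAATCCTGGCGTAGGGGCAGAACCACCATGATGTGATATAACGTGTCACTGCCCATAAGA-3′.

Reading the sequence 3'→5' and pairing each base (A↔T, G↔C) gives the reverse complement directly.

5′-TCTTATGGGCAGTGACACGTTATATCACATCATGGTGGTTCTGCCCCTACGCCAGGATTTATGACAAGAGACCGTT-3′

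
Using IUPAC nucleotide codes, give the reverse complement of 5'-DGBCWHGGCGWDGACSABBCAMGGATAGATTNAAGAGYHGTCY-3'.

5'-RGACDRCTCTTNAATCTATCCKTGVVTSGTCHWCGCCDWGVCH-3'

Standard pairs A↔T, G↔C; ambiguity codes pair Y↔R, M↔K, W↔W, S↔S, B↔V, D↔H, N↔N. Complement (HCVGWDCCGCWHCTGSTVVGTKCCTATCTAANTTCTCRDCAGR), then reverse for 5'→3'.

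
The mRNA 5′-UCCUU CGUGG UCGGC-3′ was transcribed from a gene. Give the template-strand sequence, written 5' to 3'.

Replace U with T to get the coding DNA strand: TCCTTCGTGGTCGGC. The template strand is its reverse complement (complement AGGAAGCACCAGCCG, then reverse).

5'-GCCGACCACGAAGGA-3'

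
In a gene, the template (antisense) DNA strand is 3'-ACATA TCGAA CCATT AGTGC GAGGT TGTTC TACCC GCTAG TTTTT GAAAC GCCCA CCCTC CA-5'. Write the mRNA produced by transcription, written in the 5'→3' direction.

Reading the template 3'→5' as shown, RNA polymerase pairs each base (A→U, T→A, G↔C) to build mRNA 5'→3' directly.

5'-UGUAUAGCUUGGUAAUCACGCUCCAACAAGAUGGGCGAUCAAAAACUUUGCGGGUGGGAGGU-3'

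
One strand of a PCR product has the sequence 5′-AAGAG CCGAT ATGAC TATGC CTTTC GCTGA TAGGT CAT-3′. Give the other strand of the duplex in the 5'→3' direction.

5'-ATGACCTATCAGCGAAAGGCATAGTCATATCGGCTCTT-3'

Pairing A↔T and G↔C gives TTCTCGGCTATACTGATACGGAAAGCGACTATCCAGTA, running 3'→5'. Reverse for the 5'→3' convention.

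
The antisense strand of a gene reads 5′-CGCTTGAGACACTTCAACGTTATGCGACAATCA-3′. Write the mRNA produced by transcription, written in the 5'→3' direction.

5′-UGAUUGUCGCAUAACGUUGAAGUGUCUCAAGCG-3′

RNA polymerase reads the template 3'→5' and synthesizes mRNA 5'→3' by base-pairing (A→U, T→A, G↔C). The complement of the template is GCGAACTCTGTGAAGTTGCAATACGCTGTTAGT; antiparallel, so 5'→3' the coding strand is TGATTGTCGCATAACGTTGAAGTGTCTCAAGCG. Replace T with U for the mRNA.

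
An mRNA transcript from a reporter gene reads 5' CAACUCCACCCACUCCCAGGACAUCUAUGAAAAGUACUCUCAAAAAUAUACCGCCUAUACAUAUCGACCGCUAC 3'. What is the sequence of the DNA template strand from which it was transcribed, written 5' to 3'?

Replace U with T to get the coding DNA strand: CAACTCCACCCACTCCCAGGACATCTATGAAAAGTACTCTCAAAAATATACCGCCTATACATATCGACCGCTAC. The template strand is its reverse complement (complement GTTGAGGTGGGTGAGGGTCCTGTAGATACTTTTCATGAGAGTTTTTATATGGCGGATATGTATAGCTGGCGATG, then reverse).

5'-GTAGCGGTCGATATGTATAGGCGGTATATTTTTGAGAGTACTTTTCATAGATGTCCTGGGAGTGGGTGGAGTTG-3'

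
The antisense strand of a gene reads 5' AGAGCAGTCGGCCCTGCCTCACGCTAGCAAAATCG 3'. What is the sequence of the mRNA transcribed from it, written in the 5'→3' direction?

RNA polymerase reads the template 3'→5' and synthesizes mRNA 5'→3' by base-pairing (A→U, T→A, G↔C). The complement of the template is TCTCGTCAGCCGGGACGGAGTGCGATCGTTTTAGC; antiparallel, so 5'→3' the coding strand is CGATTTTGCTAGCGTGAGGCAGGGCCGACTGCTCT. Replace T with U for the mRNA.

5'-CGAUUUUGCUAGCGUGAGGCAGGGCCGACUGCUCU-3'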